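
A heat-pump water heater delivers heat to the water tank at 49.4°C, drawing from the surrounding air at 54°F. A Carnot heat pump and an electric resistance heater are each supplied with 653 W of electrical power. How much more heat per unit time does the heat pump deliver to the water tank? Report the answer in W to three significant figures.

In absolute terms T_C = 285.37 K and T_H = 322.55 K, so ΔT = 37.18 K.
COP_Carnot = T_H/ΔT = 322.55/37.18 = 8.676.
The heat pump delivers Q̇_H = COP × Ẇ = 5665 W; the resistance heater delivers Ẇ = 653.0 W.
Extra = (COP − 1)·Ẇ = 5012 W.

5010 W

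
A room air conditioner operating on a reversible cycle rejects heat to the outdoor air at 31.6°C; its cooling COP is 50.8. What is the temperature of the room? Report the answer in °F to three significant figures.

78.3 °F

For a Carnot refrigerator COP_R = T_C/(T_H − T_C), so T_C = COP·T_H/(1 + COP).
With T_H = 304.75 K, T_C = 50.8 × 304.75/51.80 = 298.87 K.
Converting, 298.87 K = 78.29°F.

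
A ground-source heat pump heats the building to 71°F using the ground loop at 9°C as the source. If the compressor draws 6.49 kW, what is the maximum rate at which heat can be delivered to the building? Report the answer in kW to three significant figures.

151 kW

In absolute terms T_C = 282.15 K and T_H = 294.82 K, so ΔT = 12.67 K.
COP_Carnot = T_H/ΔT = 294.82/12.67 = 23.28.
Q̇_max = COP_Carnot × Ẇ = 23.28 × 6.490 kW = 151.1 kW.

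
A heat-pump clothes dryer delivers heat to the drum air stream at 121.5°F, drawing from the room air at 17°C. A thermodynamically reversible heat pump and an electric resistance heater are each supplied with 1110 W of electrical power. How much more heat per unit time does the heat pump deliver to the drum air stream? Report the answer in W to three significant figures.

9840 W

In absolute terms T_C = 290.15 K and T_H = 322.87 K, so ΔT = 32.72 K.
COP_Carnot = T_H/ΔT = 322.87/32.72 = 9.867.
The heat pump delivers Q̇_H = COP × Ẇ = 10950 W; the resistance heater delivers Ẇ = 1110 W.
Extra = (COP − 1)·Ẇ = 9842 W.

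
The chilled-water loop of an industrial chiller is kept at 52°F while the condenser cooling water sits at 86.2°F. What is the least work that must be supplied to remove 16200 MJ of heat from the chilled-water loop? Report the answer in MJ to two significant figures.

1100 MJ

In absolute terms T_C = 284.26 K and T_H = 303.26 K, so ΔT = 19.00 K.
The reversible limit is COP_R = T_C/ΔT = 14.96, so W_min = Q_C/COP = Q_C·ΔT/T_C.
W_min = 16200 × 19.00/284.26 = 1083 MJ.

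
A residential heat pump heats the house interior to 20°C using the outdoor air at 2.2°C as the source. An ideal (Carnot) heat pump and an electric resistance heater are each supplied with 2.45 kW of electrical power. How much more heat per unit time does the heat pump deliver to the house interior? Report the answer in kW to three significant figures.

In absolute terms T_C = 275.35 K and T_H = 293.15 K, so ΔT = 17.80 K.
COP_Carnot = T_H/ΔT = 293.15/17.80 = 16.47.
The heat pump delivers Q̇_H = COP × Ẇ = 40.35 kW; the resistance heater delivers Ẇ = 2.450 kW.
Extra = (COP − 1)·Ẇ = 37.90 kW.

37.9 kW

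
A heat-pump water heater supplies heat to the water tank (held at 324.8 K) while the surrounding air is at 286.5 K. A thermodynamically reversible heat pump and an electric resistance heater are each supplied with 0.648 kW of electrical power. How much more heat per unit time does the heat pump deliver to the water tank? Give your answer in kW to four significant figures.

4.847 kW

The reservoir spacing is ΔT = 324.8 − 286.5 = 38.30 K.
COP_Carnot = T_H/ΔT = 324.80/38.30 = 8.480.
The heat pump delivers Q̇_H = COP × Ẇ = 5.495 kW; the resistance heater delivers Ẇ = 0.6480 kW.
Extra = (COP − 1)·Ẇ = 4.847 kW.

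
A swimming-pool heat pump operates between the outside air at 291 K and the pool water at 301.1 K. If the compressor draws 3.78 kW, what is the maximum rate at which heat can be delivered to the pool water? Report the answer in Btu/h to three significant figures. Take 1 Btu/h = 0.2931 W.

The reservoir spacing is ΔT = 301.1 − 291 = 10.10 K.
COP_Carnot = T_H/ΔT = 301.10/10.10 = 29.81.
Q̇_max = COP_Carnot × Ẇ = 29.81 × 3.780 kW = 112.7 kW = 384500 Btu/h.

384000 Btu/h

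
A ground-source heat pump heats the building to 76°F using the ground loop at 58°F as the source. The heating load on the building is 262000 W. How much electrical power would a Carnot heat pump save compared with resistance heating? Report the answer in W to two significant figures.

250000 W

In absolute terms T_C = 287.59 K and T_H = 297.59 K, so ΔT = 10.00 K.
COP_Carnot = T_H/ΔT = 297.59/10.00 = 29.76.
Resistance heating needs Ẇ_res = Q̇_H = 262000 W; the reversible heat pump needs only Ẇ_hp = Q̇_H/COP = 8804 W.
Saving = 262000 − 8804 = 253200 W.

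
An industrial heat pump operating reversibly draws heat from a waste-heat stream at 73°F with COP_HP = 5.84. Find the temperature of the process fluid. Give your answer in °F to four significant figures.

183.1 °F

COP_HP = T_H/(T_H − T_C) rearranges to T_H = COP·T_C/(COP − 1).
With T_C = 295.93 K, T_H = 5.84 × 295.93/4.840 = 357.07 K.
Converting, 357.07 K = 183.06°F.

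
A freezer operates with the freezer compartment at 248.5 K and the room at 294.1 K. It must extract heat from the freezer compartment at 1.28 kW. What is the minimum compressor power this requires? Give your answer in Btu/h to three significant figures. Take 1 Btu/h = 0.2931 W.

801 Btu/h

The reservoir spacing is ΔT = 294.1 − 248.5 = 45.60 K.
COP_Carnot = T_C/ΔT = 248.50/45.60 = 5.450.
Ẇ_min = Q̇/COP_Carnot = 1.280/5.450 = 0.2349 kW = 801.4 Btu/h.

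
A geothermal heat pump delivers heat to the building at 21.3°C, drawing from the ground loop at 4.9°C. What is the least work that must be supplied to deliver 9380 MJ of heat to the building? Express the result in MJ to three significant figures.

522 MJ

In absolute terms T_C = 278.05 K and T_H = 294.45 K, so ΔT = 16.40 K.
The reversible limit is COP_HP = T_H/ΔT = 17.95, so W_min = Q_H/COP = Q_H·ΔT/T_H.
W_min = 9380 × 16.40/294.45 = 522.4 MJ.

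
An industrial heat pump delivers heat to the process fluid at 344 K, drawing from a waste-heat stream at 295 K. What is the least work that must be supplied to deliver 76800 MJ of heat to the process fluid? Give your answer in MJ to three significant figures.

10900 MJ

The reservoir spacing is ΔT = 344 − 295 = 49.00 K.
The reversible limit is COP_HP = T_H/ΔT = 7.020, so W_min = Q_H/COP = Q_H·ΔT/T_H.
W_min = 76800 × 49.00/344.00 = 10940 MJ.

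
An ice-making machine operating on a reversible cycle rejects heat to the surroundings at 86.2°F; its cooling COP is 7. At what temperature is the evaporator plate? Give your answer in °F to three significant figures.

18.0 °F

For a Carnot refrigerator COP_R = T_C/(T_H − T_C), so T_C = COP·T_H/(1 + COP).
With T_H = 303.26 K, T_C = 7 × 303.26/8.000 = 265.35 K.
Converting, 265.35 K = 17.97°F.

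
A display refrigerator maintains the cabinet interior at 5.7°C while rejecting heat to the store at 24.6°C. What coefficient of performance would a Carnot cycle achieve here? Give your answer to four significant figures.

In absolute terms T_C = 278.85 K and T_H = 297.75 K, so ΔT = 18.90 K.
For a reversible cycle, COP_Carnot = T_C/ΔT = 278.85/18.90 = 14.75.

14.75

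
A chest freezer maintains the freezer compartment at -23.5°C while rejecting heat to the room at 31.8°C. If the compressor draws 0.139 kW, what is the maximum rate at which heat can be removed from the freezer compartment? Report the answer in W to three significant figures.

In absolute terms T_C = 249.65 K and T_H = 304.95 K, so ΔT = 55.30 K.
COP_Carnot = T_C/ΔT = 249.65/55.30 = 4.514.
Q̇_max = COP_Carnot × Ẇ = 4.514 × 0.1390 kW = 0.6275 kW = 627.5 W.

628 W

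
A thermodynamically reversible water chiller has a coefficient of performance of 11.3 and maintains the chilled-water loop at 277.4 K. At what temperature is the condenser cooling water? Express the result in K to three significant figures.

302 K

COP_R = T_C/(T_H − T_C) gives T_H − T_C = T_C/COP.
With T_C = 277.40 K, T_H = 277.40 × (1 + 1/11.3) = 301.95 K.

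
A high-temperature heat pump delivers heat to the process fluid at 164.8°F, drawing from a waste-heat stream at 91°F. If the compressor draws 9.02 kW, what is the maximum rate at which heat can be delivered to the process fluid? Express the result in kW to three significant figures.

In absolute terms T_C = 305.93 K and T_H = 346.93 K, so ΔT = 41.00 K.
COP_Carnot = T_H/ΔT = 346.93/41.00 = 8.462.
Q̇_max = COP_Carnot × Ẇ = 8.462 × 9.020 kW = 76.32 kW.

76.3 kW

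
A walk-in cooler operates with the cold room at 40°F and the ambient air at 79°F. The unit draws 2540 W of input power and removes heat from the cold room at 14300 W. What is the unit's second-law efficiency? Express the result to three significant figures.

0.439

COP_actual = Q̇_C/Ẇ = 14300/2540 = 5.630.
In absolute terms T_C = 277.59 K and T_H = 299.26 K, so ΔT = 21.67 K.
COP_Carnot = T_C/ΔT = 277.59/21.67 = 12.81.
η_II = COP_actual/COP_Carnot = 5.630/12.81 = 0.4394.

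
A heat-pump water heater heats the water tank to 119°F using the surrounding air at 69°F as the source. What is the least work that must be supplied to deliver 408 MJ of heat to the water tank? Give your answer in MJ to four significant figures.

In absolute terms T_C = 293.71 K and T_H = 321.48 K, so ΔT = 27.78 K.
The reversible limit is COP_HP = T_H/ΔT = 11.57, so W_min = Q_H/COP = Q_H·ΔT/T_H.
W_min = 408.0 × 27.78/321.48 = 35.25 MJ.

35.25 MJ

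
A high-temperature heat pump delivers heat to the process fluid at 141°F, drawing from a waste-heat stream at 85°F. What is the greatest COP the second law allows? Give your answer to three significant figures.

In absolute terms T_C = 302.59 K and T_H = 333.71 K, so ΔT = 31.11 K.
For a reversible cycle, COP_Carnot = T_H/ΔT = 333.71/31.11 = 10.73.

10.7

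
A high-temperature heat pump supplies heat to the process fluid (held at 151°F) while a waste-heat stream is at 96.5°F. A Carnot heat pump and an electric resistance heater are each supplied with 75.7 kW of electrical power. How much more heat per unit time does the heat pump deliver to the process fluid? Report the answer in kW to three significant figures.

773 kW

In absolute terms T_C = 308.98 K and T_H = 339.26 K, so ΔT = 30.28 K.
COP_Carnot = T_H/ΔT = 339.26/30.28 = 11.20.
The heat pump delivers Q̇_H = COP × Ẇ = 848.2 kW; the resistance heater delivers Ẇ = 75.70 kW.
Extra = (COP − 1)·Ẇ = 772.5 kW.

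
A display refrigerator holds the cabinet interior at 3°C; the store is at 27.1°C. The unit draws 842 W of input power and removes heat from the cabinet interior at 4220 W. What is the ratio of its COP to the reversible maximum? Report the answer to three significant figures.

COP_actual = Q̇_C/Ẇ = 4220/842.0 = 5.012.
In absolute terms T_C = 276.15 K and T_H = 300.25 K, so ΔT = 24.10 K.
COP_Carnot = T_C/ΔT = 276.15/24.10 = 11.46.
η_II = COP_actual/COP_Carnot = 5.012/11.46 = 0.4374.

0.437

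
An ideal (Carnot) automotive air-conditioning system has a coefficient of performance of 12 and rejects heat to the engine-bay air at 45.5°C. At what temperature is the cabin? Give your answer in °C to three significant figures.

21.0 °C

For a Carnot refrigerator COP_R = T_C/(T_H − T_C), so T_C = COP·T_H/(1 + COP).
With T_H = 318.65 K, T_C = 12 × 318.65/13.00 = 294.14 K.
Converting, 294.14 K = 20.99°C.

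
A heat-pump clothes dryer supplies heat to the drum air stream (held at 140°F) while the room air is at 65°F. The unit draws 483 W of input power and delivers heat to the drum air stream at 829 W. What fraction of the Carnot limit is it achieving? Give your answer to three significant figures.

0.215

COP_actual = Q̇_H/Ẇ = 829.0/483.0 = 1.716.
In absolute terms T_C = 291.48 K and T_H = 333.15 K, so ΔT = 41.67 K.
COP_Carnot = T_H/ΔT = 333.15/41.67 = 7.996.
η_II = COP_actual/COP_Carnot = 1.716/7.996 = 0.2147.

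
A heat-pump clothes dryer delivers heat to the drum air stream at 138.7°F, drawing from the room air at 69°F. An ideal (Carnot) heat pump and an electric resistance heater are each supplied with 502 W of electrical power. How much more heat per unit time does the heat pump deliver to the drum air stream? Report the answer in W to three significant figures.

3810 W

In absolute terms T_C = 293.71 K and T_H = 332.43 K, so ΔT = 38.72 K.
COP_Carnot = T_H/ΔT = 332.43/38.72 = 8.585.
The heat pump delivers Q̇_H = COP × Ẇ = 4310 W; the resistance heater delivers Ẇ = 502.0 W.
Extra = (COP − 1)·Ẇ = 3808 W.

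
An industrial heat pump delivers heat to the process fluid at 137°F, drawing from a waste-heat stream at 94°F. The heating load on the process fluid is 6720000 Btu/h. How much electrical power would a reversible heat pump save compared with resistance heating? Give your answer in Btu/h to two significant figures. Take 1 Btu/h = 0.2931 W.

In absolute terms T_C = 307.59 K and T_H = 331.48 K, so ΔT = 23.89 K.
COP_Carnot = T_H/ΔT = 331.48/23.89 = 13.88.
Resistance heating needs Ẇ_res = Q̇_H = 6720000 Btu/h; the reversible heat pump needs only Ẇ_hp = Q̇_H/COP = 484300 Btu/h.
Saving = 6720000 − 484300 = 6236000 Btu/h.

6200000 Btu/h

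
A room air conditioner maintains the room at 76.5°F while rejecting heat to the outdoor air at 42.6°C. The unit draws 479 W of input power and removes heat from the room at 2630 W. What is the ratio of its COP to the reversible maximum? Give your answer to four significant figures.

COP_actual = Q̇_C/Ẇ = 2630/479.0 = 5.491.
In absolute terms T_C = 297.87 K and T_H = 315.75 K, so ΔT = 17.88 K.
COP_Carnot = T_C/ΔT = 297.87/17.88 = 16.66.
η_II = COP_actual/COP_Carnot = 5.491/16.66 = 0.3295.

0.3295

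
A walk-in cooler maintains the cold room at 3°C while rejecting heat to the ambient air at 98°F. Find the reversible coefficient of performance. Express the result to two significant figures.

8.2

In absolute terms T_C = 276.15 K and T_H = 309.82 K, so ΔT = 33.67 K.
For a reversible cycle, COP_Carnot = T_C/ΔT = 276.15/33.67 = 8.202.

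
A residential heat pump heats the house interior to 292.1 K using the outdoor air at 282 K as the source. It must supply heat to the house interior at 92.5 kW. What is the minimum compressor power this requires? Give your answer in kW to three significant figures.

The reservoir spacing is ΔT = 292.1 − 282 = 10.10 K.
COP_Carnot = T_H/ΔT = 292.10/10.10 = 28.92.
Ẇ_min = Q̇/COP_Carnot = 92.50/28.92 = 3.198 kW.

3.20 kW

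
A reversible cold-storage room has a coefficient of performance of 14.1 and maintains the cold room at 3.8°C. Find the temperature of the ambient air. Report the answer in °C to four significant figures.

COP_R = T_C/(T_H − T_C) gives T_H − T_C = T_C/COP.
With T_C = 276.95 K, T_H = 276.95 × (1 + 1/14.1) = 296.59 K.
Converting, 296.59 K = 23.44°C.

23.44 °C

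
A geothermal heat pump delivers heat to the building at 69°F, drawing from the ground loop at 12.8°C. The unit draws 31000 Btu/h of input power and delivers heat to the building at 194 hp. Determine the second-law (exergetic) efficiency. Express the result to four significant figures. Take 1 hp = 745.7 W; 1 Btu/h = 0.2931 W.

0.4204

Converting, Q̇_H = 194.0 hp = 493600 Btu/h, so COP_actual = Q̇_H/Ẇ = 493600/31000 = 15.92.
In absolute terms T_C = 285.95 K and T_H = 293.71 K, so ΔT = 7.756 K.
COP_Carnot = T_H/ΔT = 293.71/7.756 = 37.87.
η_II = COP_actual/COP_Carnot = 15.92/37.87 = 0.4204.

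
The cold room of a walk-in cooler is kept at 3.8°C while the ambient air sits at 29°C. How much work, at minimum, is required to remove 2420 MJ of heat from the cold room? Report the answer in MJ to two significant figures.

In absolute terms T_C = 276.95 K and T_H = 302.15 K, so ΔT = 25.20 K.
The reversible limit is COP_R = T_C/ΔT = 10.99, so W_min = Q_C/COP = Q_C·ΔT/T_C.
W_min = 2420 × 25.20/276.95 = 220.2 MJ.

220 MJ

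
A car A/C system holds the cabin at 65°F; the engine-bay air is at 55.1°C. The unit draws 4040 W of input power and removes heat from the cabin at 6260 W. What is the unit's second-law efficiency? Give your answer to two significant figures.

0.20

COP_actual = Q̇_C/Ẇ = 6260/4040 = 1.550.
In absolute terms T_C = 291.48 K and T_H = 328.25 K, so ΔT = 36.77 K.
COP_Carnot = T_C/ΔT = 291.48/36.77 = 7.928.
η_II = COP_actual/COP_Carnot = 1.550/7.928 = 0.1954.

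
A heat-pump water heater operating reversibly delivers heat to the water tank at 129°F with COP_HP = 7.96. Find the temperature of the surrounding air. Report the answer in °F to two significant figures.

55 °F

COP_HP = T_H/(T_H − T_C) gives T_H − T_C = T_H/COP.
With T_H = 327.04 K, T_C = 327.04 × (1 − 1/7.96) = 285.95 K.
Converting, 285.95 K = 55.05°F.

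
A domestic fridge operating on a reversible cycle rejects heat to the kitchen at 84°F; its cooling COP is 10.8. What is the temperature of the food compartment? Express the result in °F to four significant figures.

For a Carnot refrigerator COP_R = T_C/(T_H − T_C), so T_C = COP·T_H/(1 + COP).
With T_H = 302.04 K, T_C = 10.8 × 302.04/11.80 = 276.44 K.
Converting, 276.44 K = 37.93°F.

37.93 °F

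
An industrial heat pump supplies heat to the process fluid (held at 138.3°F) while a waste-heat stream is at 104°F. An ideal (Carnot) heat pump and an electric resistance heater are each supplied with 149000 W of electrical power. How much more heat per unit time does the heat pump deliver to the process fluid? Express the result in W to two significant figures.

In absolute terms T_C = 313.15 K and T_H = 332.21 K, so ΔT = 19.06 K.
COP_Carnot = T_H/ΔT = 332.21/19.06 = 17.43.
The heat pump delivers Q̇_H = COP × Ẇ = 2598000 W; the resistance heater delivers Ẇ = 149000 W.
Extra = (COP − 1)·Ẇ = 2449000 W.

2400000 W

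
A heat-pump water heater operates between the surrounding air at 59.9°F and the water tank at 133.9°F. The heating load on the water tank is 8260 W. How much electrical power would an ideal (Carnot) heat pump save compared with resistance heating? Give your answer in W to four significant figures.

7230 W

In absolute terms T_C = 288.65 K and T_H = 329.76 K, so ΔT = 41.11 K.
COP_Carnot = T_H/ΔT = 329.76/41.11 = 8.021.
Resistance heating needs Ẇ_res = Q̇_H = 8260 W; the reversible heat pump needs only Ẇ_hp = Q̇_H/COP = 1030 W.
Saving = 8260 − 1030 = 7230 W.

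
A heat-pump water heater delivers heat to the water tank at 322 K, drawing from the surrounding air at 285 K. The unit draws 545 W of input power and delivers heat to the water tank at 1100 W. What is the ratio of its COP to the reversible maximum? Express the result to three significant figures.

COP_actual = Q̇_H/Ẇ = 1100/545.0 = 2.018.
The reservoir spacing is ΔT = 322 − 285 = 37.00 K.
COP_Carnot = T_H/ΔT = 322.00/37.00 = 8.703.
η_II = COP_actual/COP_Carnot = 2.018/8.703 = 0.2319.

0.232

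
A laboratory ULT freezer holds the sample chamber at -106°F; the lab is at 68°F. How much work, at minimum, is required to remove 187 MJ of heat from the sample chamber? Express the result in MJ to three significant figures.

92.0 MJ

In absolute terms T_C = 196.48 K and T_H = 293.15 K, so ΔT = 96.67 K.
The reversible limit is COP_R = T_C/ΔT = 2.033, so W_min = Q_C/COP = Q_C·ΔT/T_C.
W_min = 187.0 × 96.67/196.48 = 92.00 MJ.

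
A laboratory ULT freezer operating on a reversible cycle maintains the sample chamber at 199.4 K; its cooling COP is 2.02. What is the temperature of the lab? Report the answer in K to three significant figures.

298 K

COP_R = T_C/(T_H − T_C) gives T_H − T_C = T_C/COP.
With T_C = 199.40 K, T_H = 199.40 × (1 + 1/2.02) = 298.11 K.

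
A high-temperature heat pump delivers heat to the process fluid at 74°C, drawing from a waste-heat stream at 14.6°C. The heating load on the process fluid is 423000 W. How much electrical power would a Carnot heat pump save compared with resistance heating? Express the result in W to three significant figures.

In absolute terms T_C = 287.75 K and T_H = 347.15 K, so ΔT = 59.40 K.
COP_Carnot = T_H/ΔT = 347.15/59.40 = 5.844.
Resistance heating needs Ẇ_res = Q̇_H = 423000 W; the reversible heat pump needs only Ẇ_hp = Q̇_H/COP = 72380 W.
Saving = 423000 − 72380 = 350600 W.

351000 W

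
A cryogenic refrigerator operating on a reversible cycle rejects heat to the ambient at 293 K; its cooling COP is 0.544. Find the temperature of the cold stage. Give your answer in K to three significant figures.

For a Carnot refrigerator COP_R = T_C/(T_H − T_C), so T_C = COP·T_H/(1 + COP).
With T_H = 293.00 K, T_C = 0.544 × 293.00/1.544 = 103.23 K.

103 K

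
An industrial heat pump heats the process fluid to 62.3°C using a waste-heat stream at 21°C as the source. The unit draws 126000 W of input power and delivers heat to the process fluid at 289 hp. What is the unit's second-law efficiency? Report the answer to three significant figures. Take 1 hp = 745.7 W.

Converting, Q̇_H = 289.0 hp = 215500 W, so COP_actual = Q̇_H/Ẇ = 215500/126000 = 1.710.
In absolute terms T_C = 294.15 K and T_H = 335.45 K, so ΔT = 41.30 K.
COP_Carnot = T_H/ΔT = 335.45/41.30 = 8.122.
η_II = COP_actual/COP_Carnot = 1.710/8.122 = 0.2106.

0.211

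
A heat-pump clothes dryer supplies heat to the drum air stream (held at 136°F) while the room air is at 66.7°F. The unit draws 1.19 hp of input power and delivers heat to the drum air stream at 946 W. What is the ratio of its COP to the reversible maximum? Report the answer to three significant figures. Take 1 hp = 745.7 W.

0.124

Converting, Q̇_H = 946.0 W = 1.269 hp, so COP_actual = Q̇_H/Ẇ = 1.269/1.190 = 1.066.
In absolute terms T_C = 292.43 K and T_H = 330.93 K, so ΔT = 38.50 K.
COP_Carnot = T_H/ΔT = 330.93/38.50 = 8.596.
η_II = COP_actual/COP_Carnot = 1.066/8.596 = 0.1240.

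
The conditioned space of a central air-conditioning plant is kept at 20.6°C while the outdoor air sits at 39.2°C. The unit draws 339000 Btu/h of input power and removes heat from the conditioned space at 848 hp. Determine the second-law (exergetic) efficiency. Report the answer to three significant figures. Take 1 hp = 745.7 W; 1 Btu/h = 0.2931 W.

0.403

Converting, Q̇_C = 848.0 hp = 2157000 Btu/h, so COP_actual = Q̇_C/Ẇ = 2157000/339000 = 6.364.
In absolute terms T_C = 293.75 K and T_H = 312.35 K, so ΔT = 18.60 K.
COP_Carnot = T_C/ΔT = 293.75/18.60 = 15.79.
η_II = COP_actual/COP_Carnot = 6.364/15.79 = 0.4030.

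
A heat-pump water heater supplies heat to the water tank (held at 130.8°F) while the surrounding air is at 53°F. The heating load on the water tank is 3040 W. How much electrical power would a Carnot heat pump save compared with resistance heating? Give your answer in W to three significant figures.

2640 W

In absolute terms T_C = 284.82 K and T_H = 328.04 K, so ΔT = 43.22 K.
COP_Carnot = T_H/ΔT = 328.04/43.22 = 7.590.
Resistance heating needs Ẇ_res = Q̇_H = 3040 W; the reversible heat pump needs only Ẇ_hp = Q̇_H/COP = 400.5 W.
Saving = 3040 − 400.5 = 2639 W.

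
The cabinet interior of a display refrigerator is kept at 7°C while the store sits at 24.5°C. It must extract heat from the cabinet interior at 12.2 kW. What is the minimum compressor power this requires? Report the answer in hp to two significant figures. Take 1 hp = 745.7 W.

1.0 hp

In absolute terms T_C = 280.15 K and T_H = 297.65 K, so ΔT = 17.50 K.
COP_Carnot = T_C/ΔT = 280.15/17.50 = 16.01.
Ẇ_min = Q̇/COP_Carnot = 12.20/16.01 = 0.7621 kW = 1.022 hp.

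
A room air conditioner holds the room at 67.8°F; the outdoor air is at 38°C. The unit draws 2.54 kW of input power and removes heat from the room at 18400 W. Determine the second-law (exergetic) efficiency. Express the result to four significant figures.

0.4477

Converting, Q̇_C = 18400 W = 18.40 kW, so COP_actual = Q̇_C/Ẇ = 18.40/2.540 = 7.244.
In absolute terms T_C = 293.04 K and T_H = 311.15 K, so ΔT = 18.11 K.
COP_Carnot = T_C/ΔT = 293.04/18.11 = 16.18.
η_II = COP_actual/COP_Carnot = 7.244/16.18 = 0.4477.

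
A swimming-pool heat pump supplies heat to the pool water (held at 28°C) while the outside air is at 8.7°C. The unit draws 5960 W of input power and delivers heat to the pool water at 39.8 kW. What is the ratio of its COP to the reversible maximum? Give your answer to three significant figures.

0.428

Converting, Q̇_H = 39.80 kW = 39800 W, so COP_actual = Q̇_H/Ẇ = 39800/5960 = 6.678.
In absolute terms T_C = 281.85 K and T_H = 301.15 K, so ΔT = 19.30 K.
COP_Carnot = T_H/ΔT = 301.15/19.30 = 15.60.
η_II = COP_actual/COP_Carnot = 6.678/15.60 = 0.4280.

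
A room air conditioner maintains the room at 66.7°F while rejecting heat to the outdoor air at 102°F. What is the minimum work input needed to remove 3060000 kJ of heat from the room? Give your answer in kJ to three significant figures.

In absolute terms T_C = 292.43 K and T_H = 312.04 K, so ΔT = 19.61 K.
The reversible limit is COP_R = T_C/ΔT = 14.91, so W_min = Q_C/COP = Q_C·ΔT/T_C.
W_min = 3060000 × 19.61/292.43 = 205200 kJ.

205000 kJ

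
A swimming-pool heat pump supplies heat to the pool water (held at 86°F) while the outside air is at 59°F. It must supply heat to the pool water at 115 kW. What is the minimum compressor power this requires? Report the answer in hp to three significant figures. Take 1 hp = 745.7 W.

7.63 hp

In absolute terms T_C = 288.15 K and T_H = 303.15 K, so ΔT = 15.00 K.
COP_Carnot = T_H/ΔT = 303.15/15.00 = 20.21.
Ẇ_min = Q̇/COP_Carnot = 115.0/20.21 = 5.690 kW = 7.631 hp.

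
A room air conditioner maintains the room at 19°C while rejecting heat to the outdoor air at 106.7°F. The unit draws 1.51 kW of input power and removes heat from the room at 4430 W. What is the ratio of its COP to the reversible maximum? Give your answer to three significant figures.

0.226

Converting, Q̇_C = 4430 W = 4.430 kW, so COP_actual = Q̇_C/Ẇ = 4.430/1.510 = 2.934.
In absolute terms T_C = 292.15 K and T_H = 314.65 K, so ΔT = 22.50 K.
COP_Carnot = T_C/ΔT = 292.15/22.50 = 12.98.
η_II = COP_actual/COP_Carnot = 2.934/12.98 = 0.2259.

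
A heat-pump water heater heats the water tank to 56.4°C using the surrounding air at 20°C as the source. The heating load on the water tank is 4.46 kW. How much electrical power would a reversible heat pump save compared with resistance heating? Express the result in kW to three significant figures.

In absolute terms T_C = 293.15 K and T_H = 329.55 K, so ΔT = 36.40 K.
COP_Carnot = T_H/ΔT = 329.55/36.40 = 9.054.
Resistance heating needs Ẇ_res = Q̇_H = 4.460 kW; the reversible heat pump needs only Ẇ_hp = Q̇_H/COP = 0.4926 kW.
Saving = 4.460 − 0.4926 = 3.967 kW.

3.97 kW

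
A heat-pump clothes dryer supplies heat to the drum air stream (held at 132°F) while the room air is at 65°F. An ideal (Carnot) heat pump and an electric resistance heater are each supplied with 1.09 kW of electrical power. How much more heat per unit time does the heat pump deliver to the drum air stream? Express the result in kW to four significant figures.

8.536 kW

In absolute terms T_C = 291.48 K and T_H = 328.71 K, so ΔT = 37.22 K.
COP_Carnot = T_H/ΔT = 328.71/37.22 = 8.831.
The heat pump delivers Q̇_H = COP × Ẇ = 9.626 kW; the resistance heater delivers Ẇ = 1.090 kW.
Extra = (COP − 1)·Ẇ = 8.536 kW.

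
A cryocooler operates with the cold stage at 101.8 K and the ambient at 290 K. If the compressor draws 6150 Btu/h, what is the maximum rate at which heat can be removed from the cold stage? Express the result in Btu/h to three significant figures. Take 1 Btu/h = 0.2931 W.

3330 Btu/h

The reservoir spacing is ΔT = 290 − 101.8 = 188.2 K.
COP_Carnot = T_C/ΔT = 101.80/188.2 = 0.5409.
Q̇_max = COP_Carnot × Ẇ = 0.5409 × 6150 Btu/h = 3327 Btu/h.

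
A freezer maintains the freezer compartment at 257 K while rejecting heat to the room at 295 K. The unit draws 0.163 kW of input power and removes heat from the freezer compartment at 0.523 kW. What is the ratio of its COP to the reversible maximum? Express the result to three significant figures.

COP_actual = Q̇_C/Ẇ = 0.5230/0.1630 = 3.209.
The reservoir spacing is ΔT = 295 − 257 = 38.00 K.
COP_Carnot = T_C/ΔT = 257.00/38.00 = 6.763.
η_II = COP_actual/COP_Carnot = 3.209/6.763 = 0.4744.

0.474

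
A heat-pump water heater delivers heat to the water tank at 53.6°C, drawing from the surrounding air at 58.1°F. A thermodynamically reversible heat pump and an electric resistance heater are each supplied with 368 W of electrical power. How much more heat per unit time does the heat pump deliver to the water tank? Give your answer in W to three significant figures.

2710 W

In absolute terms T_C = 287.65 K and T_H = 326.75 K, so ΔT = 39.10 K.
COP_Carnot = T_H/ΔT = 326.75/39.10 = 8.357.
The heat pump delivers Q̇_H = COP × Ẇ = 3075 W; the resistance heater delivers Ẇ = 368.0 W.
Extra = (COP − 1)·Ẇ = 2707 W.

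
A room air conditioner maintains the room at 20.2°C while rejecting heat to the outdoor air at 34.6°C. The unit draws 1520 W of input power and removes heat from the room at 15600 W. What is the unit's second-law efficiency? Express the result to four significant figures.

0.5038

COP_actual = Q̇_C/Ẇ = 15600/1520 = 10.26.
In absolute terms T_C = 293.35 K and T_H = 307.75 K, so ΔT = 14.40 K.
COP_Carnot = T_C/ΔT = 293.35/14.40 = 20.37.
η_II = COP_actual/COP_Carnot = 10.26/20.37 = 0.5038.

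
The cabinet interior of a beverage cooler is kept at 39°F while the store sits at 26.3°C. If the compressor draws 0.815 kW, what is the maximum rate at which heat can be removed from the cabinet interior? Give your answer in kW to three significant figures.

In absolute terms T_C = 277.04 K and T_H = 299.45 K, so ΔT = 22.41 K.
COP_Carnot = T_C/ΔT = 277.04/22.41 = 12.36.
Q̇_max = COP_Carnot × Ẇ = 12.36 × 0.8150 kW = 10.07 kW.

10.1 kW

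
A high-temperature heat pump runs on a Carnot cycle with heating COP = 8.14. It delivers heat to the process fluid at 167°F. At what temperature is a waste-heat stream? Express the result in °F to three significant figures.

90.0 °F

COP_HP = T_H/(T_H − T_C) gives T_H − T_C = T_H/COP.
With T_H = 348.15 K, T_C = 348.15 × (1 − 1/8.14) = 305.38 K.
Converting, 305.38 K = 90.01°F.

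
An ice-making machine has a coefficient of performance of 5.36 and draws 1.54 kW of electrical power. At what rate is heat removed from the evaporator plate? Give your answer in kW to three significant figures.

Q̇_C = COP × Ẇ = 5.36 × 1.540 = 8.254 kW.

8.25 kW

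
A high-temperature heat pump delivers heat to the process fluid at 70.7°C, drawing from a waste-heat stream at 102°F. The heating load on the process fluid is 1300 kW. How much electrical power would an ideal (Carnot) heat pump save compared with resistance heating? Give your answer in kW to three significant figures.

1180 kW

In absolute terms T_C = 312.04 K and T_H = 343.85 K, so ΔT = 31.81 K.
COP_Carnot = T_H/ΔT = 343.85/31.81 = 10.81.
Resistance heating needs Ẇ_res = Q̇_H = 1300 kW; the reversible heat pump needs only Ẇ_hp = Q̇_H/COP = 120.3 kW.
Saving = 1300 − 120.3 = 1180 kW.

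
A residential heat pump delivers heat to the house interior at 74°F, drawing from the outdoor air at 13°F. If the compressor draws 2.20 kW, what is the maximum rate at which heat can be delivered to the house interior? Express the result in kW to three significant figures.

19.2 kW

In absolute terms T_C = 262.59 K and T_H = 296.48 K, so ΔT = 33.89 K.
COP_Carnot = T_H/ΔT = 296.48/33.89 = 8.749.
Q̇_max = COP_Carnot × Ẇ = 8.749 × 2.200 kW = 19.25 kW.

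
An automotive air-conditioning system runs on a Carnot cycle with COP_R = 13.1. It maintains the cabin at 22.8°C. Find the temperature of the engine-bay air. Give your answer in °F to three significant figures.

COP_R = T_C/(T_H − T_C) gives T_H − T_C = T_C/COP.
With T_C = 295.95 K, T_H = 295.95 × (1 + 1/13.1) = 318.54 K.
Converting, 318.54 K = 113.70°F.

114 °F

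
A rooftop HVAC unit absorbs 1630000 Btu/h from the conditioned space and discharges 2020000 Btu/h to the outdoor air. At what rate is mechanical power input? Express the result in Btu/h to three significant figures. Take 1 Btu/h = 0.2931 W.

For a cyclic device the first law requires Q̇_H = Q̇_C + Ẇ.
Ẇ = Q̇_H − Q̇_C = 390000 Btu/h.

390000 Btu/h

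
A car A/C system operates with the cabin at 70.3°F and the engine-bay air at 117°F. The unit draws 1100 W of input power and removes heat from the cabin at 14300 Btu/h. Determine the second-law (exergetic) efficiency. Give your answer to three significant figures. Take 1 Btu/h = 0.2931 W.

0.336

Converting, Q̇_C = 14300 Btu/h = 4191 W, so COP_actual = Q̇_C/Ẇ = 4191/1100 = 3.810.
In absolute terms T_C = 294.43 K and T_H = 320.37 K, so ΔT = 25.94 K.
COP_Carnot = T_C/ΔT = 294.43/25.94 = 11.35.
η_II = COP_actual/COP_Carnot = 3.810/11.35 = 0.3358.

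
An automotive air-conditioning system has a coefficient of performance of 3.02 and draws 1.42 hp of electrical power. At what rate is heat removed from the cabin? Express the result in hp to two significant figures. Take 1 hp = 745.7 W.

4.3 hp

Q̇_C = COP × Ẇ = 3.02 × 1.420 = 4.288 hp.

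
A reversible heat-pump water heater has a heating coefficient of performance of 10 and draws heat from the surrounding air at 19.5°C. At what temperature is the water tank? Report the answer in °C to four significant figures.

COP_HP = T_H/(T_H − T_C) rearranges to T_H = COP·T_C/(COP − 1).
With T_C = 292.65 K, T_H = 10 × 292.65/9.000 = 325.17 K.
Converting, 325.17 K = 52.02°C.

52.02 °C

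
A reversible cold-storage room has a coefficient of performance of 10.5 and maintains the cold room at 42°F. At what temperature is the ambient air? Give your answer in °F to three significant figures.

COP_R = T_C/(T_H − T_C) gives T_H − T_C = T_C/COP.
With T_C = 278.71 K, T_H = 278.71 × (1 + 1/10.5) = 305.25 K.
Converting, 305.25 K = 89.78°F.

89.8 °F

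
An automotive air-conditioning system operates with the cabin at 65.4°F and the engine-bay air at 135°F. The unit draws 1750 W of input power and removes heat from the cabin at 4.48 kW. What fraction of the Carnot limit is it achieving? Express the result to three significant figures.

Converting, Q̇_C = 4.480 kW = 4480 W, so COP_actual = Q̇_C/Ẇ = 4480/1750 = 2.560.
In absolute terms T_C = 291.71 K and T_H = 330.37 K, so ΔT = 38.67 K.
COP_Carnot = T_C/ΔT = 291.71/38.67 = 7.544.
η_II = COP_actual/COP_Carnot = 2.560/7.544 = 0.3393.

0.339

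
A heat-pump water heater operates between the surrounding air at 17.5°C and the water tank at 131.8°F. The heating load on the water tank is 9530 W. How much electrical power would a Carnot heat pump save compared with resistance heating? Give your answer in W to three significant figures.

8430 W

In absolute terms T_C = 290.65 K and T_H = 328.59 K, so ΔT = 37.94 K.
COP_Carnot = T_H/ΔT = 328.59/37.94 = 8.660.
Resistance heating needs Ẇ_res = Q̇_H = 9530 W; the reversible heat pump needs only Ẇ_hp = Q̇_H/COP = 1100 W.
Saving = 9530 − 1100 = 8430 W.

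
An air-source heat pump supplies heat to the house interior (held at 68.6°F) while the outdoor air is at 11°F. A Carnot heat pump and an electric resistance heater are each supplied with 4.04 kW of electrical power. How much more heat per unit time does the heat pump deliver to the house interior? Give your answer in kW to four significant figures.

In absolute terms T_C = 261.48 K and T_H = 293.48 K, so ΔT = 32.00 K.
COP_Carnot = T_H/ΔT = 293.48/32.00 = 9.171.
The heat pump delivers Q̇_H = COP × Ẇ = 37.05 kW; the resistance heater delivers Ẇ = 4.040 kW.
Extra = (COP − 1)·Ẇ = 33.01 kW.

33.01 kW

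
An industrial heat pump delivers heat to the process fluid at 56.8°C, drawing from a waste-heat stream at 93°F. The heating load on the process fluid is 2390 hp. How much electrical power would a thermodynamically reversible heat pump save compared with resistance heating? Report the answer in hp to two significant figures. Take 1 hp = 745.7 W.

In absolute terms T_C = 307.04 K and T_H = 329.95 K, so ΔT = 22.91 K.
COP_Carnot = T_H/ΔT = 329.95/22.91 = 14.40.
Resistance heating needs Ẇ_res = Q̇_H = 2390 hp; the reversible heat pump needs only Ẇ_hp = Q̇_H/COP = 166.0 hp.
Saving = 2390 − 166.0 = 2224 hp.

2200 hp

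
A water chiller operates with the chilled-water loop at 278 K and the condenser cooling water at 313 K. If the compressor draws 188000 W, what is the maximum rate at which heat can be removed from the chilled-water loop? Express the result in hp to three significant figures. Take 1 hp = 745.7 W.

2000 hp

The reservoir spacing is ΔT = 313 − 278 = 35.00 K.
COP_Carnot = T_C/ΔT = 278.00/35.00 = 7.943.
Q̇_max = COP_Carnot × Ẇ = 7.943 × 188000 W = 1493000 W = 2002 hp.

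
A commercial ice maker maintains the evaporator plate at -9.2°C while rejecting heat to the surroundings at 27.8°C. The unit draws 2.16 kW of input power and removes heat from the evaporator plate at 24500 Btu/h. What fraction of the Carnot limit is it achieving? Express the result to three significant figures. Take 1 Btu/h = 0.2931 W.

Converting, Q̇_C = 24500 Btu/h = 7.181 kW, so COP_actual = Q̇_C/Ẇ = 7.181/2.160 = 3.325.
In absolute terms T_C = 263.95 K and T_H = 300.95 K, so ΔT = 37.00 K.
COP_Carnot = T_C/ΔT = 263.95/37.00 = 7.134.
η_II = COP_actual/COP_Carnot = 3.325/7.134 = 0.4660.

0.466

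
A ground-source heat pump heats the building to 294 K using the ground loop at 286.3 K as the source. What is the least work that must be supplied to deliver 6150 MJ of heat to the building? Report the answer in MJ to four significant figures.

The reservoir spacing is ΔT = 294 − 286.3 = 7.700 K.
The reversible limit is COP_HP = T_H/ΔT = 38.18, so W_min = Q_H/COP = Q_H·ΔT/T_H.
W_min = 6150 × 7.700/294.00 = 161.1 MJ.

161.1 MJ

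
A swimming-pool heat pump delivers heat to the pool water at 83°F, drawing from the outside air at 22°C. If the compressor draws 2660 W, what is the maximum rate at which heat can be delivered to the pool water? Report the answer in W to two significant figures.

In absolute terms T_C = 295.15 K and T_H = 301.48 K, so ΔT = 6.333 K.
COP_Carnot = T_H/ΔT = 301.48/6.333 = 47.60.
Q̇_max = COP_Carnot × Ẇ = 47.60 × 2660 W = 126600 W.

130000 W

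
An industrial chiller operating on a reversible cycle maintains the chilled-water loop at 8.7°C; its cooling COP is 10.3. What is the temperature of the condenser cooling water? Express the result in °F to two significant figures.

COP_R = T_C/(T_H − T_C) gives T_H − T_C = T_C/COP.
With T_C = 281.85 K, T_H = 281.85 × (1 + 1/10.3) = 309.21 K.
Converting, 309.21 K = 96.92°F.

97 °F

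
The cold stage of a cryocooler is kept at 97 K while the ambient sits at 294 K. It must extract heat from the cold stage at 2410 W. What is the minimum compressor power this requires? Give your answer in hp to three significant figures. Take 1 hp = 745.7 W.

The reservoir spacing is ΔT = 294 − 97 = 197.0 K.
COP_Carnot = T_C/ΔT = 97.00/197.0 = 0.4924.
Ẇ_min = Q̇/COP_Carnot = 2410/0.4924 = 4895 W = 6.564 hp.

6.56 hp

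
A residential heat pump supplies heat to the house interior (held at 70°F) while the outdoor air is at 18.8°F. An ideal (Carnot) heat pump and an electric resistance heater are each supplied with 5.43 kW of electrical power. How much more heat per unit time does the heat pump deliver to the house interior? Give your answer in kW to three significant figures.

In absolute terms T_C = 265.82 K and T_H = 294.26 K, so ΔT = 28.44 K.
COP_Carnot = T_H/ΔT = 294.26/28.44 = 10.35.
The heat pump delivers Q̇_H = COP × Ẇ = 56.17 kW; the resistance heater delivers Ẇ = 5.430 kW.
Extra = (COP − 1)·Ẇ = 50.74 kW.

50.7 kW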